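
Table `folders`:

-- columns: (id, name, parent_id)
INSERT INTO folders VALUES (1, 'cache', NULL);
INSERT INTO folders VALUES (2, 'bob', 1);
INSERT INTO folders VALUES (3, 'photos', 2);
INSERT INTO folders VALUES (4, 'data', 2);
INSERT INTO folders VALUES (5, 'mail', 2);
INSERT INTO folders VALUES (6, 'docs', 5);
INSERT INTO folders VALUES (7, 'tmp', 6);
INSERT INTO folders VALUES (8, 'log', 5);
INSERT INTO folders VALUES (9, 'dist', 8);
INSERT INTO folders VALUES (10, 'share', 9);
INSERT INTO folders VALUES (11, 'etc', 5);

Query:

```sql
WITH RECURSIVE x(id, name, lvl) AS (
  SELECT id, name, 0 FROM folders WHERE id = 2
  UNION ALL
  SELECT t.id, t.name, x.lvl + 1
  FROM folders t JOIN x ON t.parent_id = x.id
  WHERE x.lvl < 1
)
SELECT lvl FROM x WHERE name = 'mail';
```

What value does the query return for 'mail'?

1

Base: id=2 (bob) at lvl 0.
Iteration 1: rows with parent_id in {2} -> photos (id 3, lvl 1), data (id 4, lvl 1), mail (id 5, lvl 1).
Iteration 2: lvl < 1 fails for all current rows; recursion stops.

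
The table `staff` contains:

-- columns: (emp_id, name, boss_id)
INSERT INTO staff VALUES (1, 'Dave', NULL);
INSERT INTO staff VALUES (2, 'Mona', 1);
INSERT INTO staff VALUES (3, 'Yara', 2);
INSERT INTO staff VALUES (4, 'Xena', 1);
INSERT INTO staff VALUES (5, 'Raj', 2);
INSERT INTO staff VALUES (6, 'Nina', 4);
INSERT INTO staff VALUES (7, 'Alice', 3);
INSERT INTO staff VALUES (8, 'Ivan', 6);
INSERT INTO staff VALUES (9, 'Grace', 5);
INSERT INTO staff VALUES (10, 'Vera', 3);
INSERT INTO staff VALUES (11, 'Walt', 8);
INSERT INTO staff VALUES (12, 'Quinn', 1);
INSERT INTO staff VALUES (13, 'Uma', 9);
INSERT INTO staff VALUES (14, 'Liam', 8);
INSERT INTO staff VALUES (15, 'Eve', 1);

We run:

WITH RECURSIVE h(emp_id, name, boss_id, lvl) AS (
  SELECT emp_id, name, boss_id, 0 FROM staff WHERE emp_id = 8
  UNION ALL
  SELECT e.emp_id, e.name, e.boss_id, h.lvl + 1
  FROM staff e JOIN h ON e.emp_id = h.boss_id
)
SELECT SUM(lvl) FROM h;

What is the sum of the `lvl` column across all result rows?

6

Base: emp_id=8 (Ivan), boss_id=6, lvl 0.
Iteration 1: join on emp_id=6 -> Nina (id 6, boss_id=4, lvl 1).
Iteration 2: join on emp_id=4 -> Xena (id 4, boss_id=1, lvl 2).
Iteration 3: join on emp_id=1 -> Dave (id 1, boss_id=NULL, lvl 3).
Iteration 4: boss_id is NULL; no match; recursion stops.
SUM(lvl) = 0 + 1 + 2 + 3 = 6.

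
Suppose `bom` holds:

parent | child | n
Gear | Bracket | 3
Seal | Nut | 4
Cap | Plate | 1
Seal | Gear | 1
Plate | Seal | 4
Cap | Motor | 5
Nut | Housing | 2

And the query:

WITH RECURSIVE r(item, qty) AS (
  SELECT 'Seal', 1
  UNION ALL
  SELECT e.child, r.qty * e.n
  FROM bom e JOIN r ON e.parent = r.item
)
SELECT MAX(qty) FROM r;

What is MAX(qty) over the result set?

8

Base: (Seal, qty=1).
Iteration 1: components of {Seal} -> Gear = 1*1 = 1, Nut = 1*4 = 4.
Iteration 2: components of {Gear,Nut} -> Bracket = 1*3 = 3, Housing = 4*2 = 8.
Iteration 3: no further components; recursion stops.
qty values: 1, 4, 1, 8, 3; the maximum is 8.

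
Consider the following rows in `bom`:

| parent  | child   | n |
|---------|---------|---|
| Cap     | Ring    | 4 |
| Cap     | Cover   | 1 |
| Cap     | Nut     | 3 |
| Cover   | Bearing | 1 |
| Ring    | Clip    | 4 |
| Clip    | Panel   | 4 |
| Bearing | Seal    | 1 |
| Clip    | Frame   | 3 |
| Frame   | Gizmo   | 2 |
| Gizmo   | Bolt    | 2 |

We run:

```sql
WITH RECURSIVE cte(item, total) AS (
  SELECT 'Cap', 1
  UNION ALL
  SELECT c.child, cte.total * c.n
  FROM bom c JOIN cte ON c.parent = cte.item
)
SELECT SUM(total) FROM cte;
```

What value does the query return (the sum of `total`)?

Base: (Cap, total=1).
Iteration 1: components of {Cap} -> Cover = 1*1 = 1, Nut = 1*3 = 3, Ring = 1*4 = 4.
Iteration 2: components of {Cover,Nut,Ring} -> Bearing = 1*1 = 1, Clip = 4*4 = 16.
Iteration 3: components of {Bearing,Clip} -> Frame = 16*3 = 48, Panel = 16*4 = 64, Seal = 1*1 = 1.
Iteration 4: components of {Frame,Panel,Seal} -> Gizmo = 48*2 = 96.
Iteration 5: components of {Gizmo} -> Bolt = 96*2 = 192.
Iteration 6: no further components; recursion stops.
SUM(total) = 1 + 4 + 1 + 3 + 16 + 1 + 64 + 48 + 1 + 96 + 192 = 427.

427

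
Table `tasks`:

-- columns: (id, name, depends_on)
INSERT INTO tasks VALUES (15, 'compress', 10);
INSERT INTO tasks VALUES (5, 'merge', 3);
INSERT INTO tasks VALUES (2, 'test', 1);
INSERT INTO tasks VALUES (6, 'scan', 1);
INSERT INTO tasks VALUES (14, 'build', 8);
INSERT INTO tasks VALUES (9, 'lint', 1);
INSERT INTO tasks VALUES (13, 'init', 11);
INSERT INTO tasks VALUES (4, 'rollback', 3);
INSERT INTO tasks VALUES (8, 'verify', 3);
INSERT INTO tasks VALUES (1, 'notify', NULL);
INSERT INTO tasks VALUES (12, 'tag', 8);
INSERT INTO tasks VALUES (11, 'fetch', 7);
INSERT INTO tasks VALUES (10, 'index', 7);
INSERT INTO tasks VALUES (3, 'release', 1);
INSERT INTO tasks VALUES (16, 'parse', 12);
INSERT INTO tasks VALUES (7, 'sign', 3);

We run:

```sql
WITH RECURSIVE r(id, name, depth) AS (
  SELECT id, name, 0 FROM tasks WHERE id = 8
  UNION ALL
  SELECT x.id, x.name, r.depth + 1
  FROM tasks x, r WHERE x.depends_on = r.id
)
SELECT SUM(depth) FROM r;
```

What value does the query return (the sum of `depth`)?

4

Base: id=8 (verify) at depth 0.
Iteration 1: rows with depends_on in {8} -> tag (id 12, depth 1), build (id 14, depth 1).
Iteration 2: rows with depends_on in {12,14} -> parse (id 16, depth 2).
Iteration 3: no rows with depends_on in {16}; recursion stops.
SUM(depth) = 0 + 1 + 1 + 2 = 4.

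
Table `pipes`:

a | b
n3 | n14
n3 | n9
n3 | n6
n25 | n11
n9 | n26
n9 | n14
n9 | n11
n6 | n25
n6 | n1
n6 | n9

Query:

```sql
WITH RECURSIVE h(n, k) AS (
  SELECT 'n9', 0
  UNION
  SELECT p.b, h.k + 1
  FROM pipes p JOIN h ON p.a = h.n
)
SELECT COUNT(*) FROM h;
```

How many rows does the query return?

4

Base: (n9, k=0).
Iteration 1: edges from {n9} -> (n11, k=1), (n14, k=1), (n26, k=1).
Iteration 2: no outgoing edges from {n11,n14,n26}; recursion stops.
Total rows emitted: 4.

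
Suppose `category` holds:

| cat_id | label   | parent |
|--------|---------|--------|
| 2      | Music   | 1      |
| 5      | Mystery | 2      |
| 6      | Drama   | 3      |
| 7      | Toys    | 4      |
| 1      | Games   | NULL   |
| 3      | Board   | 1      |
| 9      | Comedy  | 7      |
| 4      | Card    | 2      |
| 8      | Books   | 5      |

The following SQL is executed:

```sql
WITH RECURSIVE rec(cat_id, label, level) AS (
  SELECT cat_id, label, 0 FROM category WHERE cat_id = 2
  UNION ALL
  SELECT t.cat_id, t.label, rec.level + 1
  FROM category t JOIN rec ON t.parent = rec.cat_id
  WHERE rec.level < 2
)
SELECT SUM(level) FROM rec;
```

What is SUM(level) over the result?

6

Base: cat_id=2 (Music) at level 0.
Iteration 1: rows with parent in {2} -> Card (id 4, level 1), Mystery (id 5, level 1).
Iteration 2: rows with parent in {4,5} -> Toys (id 7, level 2), Books (id 8, level 2).
Iteration 3: level < 2 fails for all current rows; recursion stops.
SUM(level) = 0 + 1 + 1 + 2 + 2 = 6.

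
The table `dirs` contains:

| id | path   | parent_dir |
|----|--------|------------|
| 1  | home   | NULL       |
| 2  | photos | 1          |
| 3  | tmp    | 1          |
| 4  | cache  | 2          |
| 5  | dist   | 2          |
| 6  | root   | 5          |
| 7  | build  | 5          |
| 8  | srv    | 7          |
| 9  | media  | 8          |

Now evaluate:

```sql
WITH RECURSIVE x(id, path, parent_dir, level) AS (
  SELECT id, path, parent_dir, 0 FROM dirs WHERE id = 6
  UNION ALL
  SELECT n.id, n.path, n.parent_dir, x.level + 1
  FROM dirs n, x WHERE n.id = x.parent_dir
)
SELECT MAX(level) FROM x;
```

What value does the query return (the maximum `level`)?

3

Base: id=6 (root), parent_dir=5, level 0.
Iteration 1: join on id=5 -> dist (id 5, parent_dir=2, level 1).
Iteration 2: join on id=2 -> photos (id 2, parent_dir=1, level 2).
Iteration 3: join on id=1 -> home (id 1, parent_dir=NULL, level 3).
Iteration 4: parent_dir is NULL; no match; recursion stops.
level values: 0, 1, 2, 3; the maximum is 3.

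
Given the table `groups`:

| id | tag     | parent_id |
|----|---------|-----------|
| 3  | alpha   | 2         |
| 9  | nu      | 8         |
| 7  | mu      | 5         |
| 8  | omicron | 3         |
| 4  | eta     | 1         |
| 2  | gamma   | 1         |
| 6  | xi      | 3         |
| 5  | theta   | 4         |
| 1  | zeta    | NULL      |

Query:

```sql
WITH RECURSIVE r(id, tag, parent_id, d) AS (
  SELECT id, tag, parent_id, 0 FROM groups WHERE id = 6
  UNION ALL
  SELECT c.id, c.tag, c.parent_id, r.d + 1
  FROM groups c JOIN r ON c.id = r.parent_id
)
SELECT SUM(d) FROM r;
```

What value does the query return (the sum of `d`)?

6

Base: id=6 (xi), parent_id=3, d 0.
Iteration 1: join on id=3 -> alpha (id 3, parent_id=2, d 1).
Iteration 2: join on id=2 -> gamma (id 2, parent_id=1, d 2).
Iteration 3: join on id=1 -> zeta (id 1, parent_id=NULL, d 3).
Iteration 4: parent_id is NULL; no match; recursion stops.
SUM(d) = 0 + 1 + 2 + 3 = 6.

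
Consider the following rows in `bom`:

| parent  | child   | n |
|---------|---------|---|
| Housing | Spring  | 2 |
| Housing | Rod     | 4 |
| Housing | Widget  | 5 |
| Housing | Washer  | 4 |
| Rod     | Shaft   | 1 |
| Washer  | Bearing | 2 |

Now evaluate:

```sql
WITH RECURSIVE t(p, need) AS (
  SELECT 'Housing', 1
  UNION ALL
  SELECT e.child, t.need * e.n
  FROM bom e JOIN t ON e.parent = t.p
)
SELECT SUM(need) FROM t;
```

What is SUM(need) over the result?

Base: (Housing, need=1).
Iteration 1: components of {Housing} -> Rod = 1*4 = 4, Spring = 1*2 = 2, Washer = 1*4 = 4, Widget = 1*5 = 5.
Iteration 2: components of {Rod,Spring,Washer,Widget} -> Bearing = 4*2 = 8, Shaft = 4*1 = 4.
Iteration 3: no further components; recursion stops.
SUM(need) = 1 + 2 + 4 + 5 + 4 + 4 + 8 = 28.

28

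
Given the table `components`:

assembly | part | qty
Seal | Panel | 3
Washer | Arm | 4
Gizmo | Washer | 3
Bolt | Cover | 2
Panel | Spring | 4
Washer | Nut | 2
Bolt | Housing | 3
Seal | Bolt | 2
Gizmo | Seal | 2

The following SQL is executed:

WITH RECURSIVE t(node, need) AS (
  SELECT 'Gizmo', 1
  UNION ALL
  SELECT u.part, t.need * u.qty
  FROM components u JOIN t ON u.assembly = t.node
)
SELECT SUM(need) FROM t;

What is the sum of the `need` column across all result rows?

Base: (Gizmo, need=1).
Iteration 1: components of {Gizmo} -> Seal = 1*2 = 2, Washer = 1*3 = 3.
Iteration 2: components of {Seal,Washer} -> Arm = 3*4 = 12, Bolt = 2*2 = 4, Nut = 3*2 = 6, Panel = 2*3 = 6.
Iteration 3: components of {Arm,Bolt,Nut,Panel} -> Cover = 4*2 = 8, Housing = 4*3 = 12, Spring = 6*4 = 24.
Iteration 4: no further components; recursion stops.
SUM(need) = 1 + 3 + 2 + 12 + 6 + 6 + 4 + 24 + 8 + 12 = 78.

78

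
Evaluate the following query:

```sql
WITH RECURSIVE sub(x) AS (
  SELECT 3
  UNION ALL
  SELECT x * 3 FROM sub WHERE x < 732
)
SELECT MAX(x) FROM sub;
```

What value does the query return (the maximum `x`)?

2187

Base: x=3.
Iteration 1: 3 < 732 holds -> x = 3 * 3 = 9.
Iteration 2: 9 < 732 holds -> x = 9 * 3 = 27.
Iteration 3: 27 < 732 holds -> x = 27 * 3 = 81.
Iteration 4: 81 < 732 holds -> x = 81 * 3 = 243.
Iteration 5: 243 < 732 holds -> x = 243 * 3 = 729.
Iteration 6: 729 < 732 holds -> x = 729 * 3 = 2187.
Iteration 7: 2187 < 732 fails; recursion stops.
x values: 3, 9, 27, 81, 243, 729, 2187; the maximum is 2187.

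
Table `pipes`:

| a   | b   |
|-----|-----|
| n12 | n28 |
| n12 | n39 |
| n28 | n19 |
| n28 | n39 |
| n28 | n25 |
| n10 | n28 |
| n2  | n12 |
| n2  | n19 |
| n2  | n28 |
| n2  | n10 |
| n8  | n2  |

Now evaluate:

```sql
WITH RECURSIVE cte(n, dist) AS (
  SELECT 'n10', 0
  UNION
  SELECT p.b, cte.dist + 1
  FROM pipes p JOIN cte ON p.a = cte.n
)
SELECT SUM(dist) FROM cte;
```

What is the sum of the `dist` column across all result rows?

Base: (n10, dist=0).
Iteration 1: edges from {n10} -> (n28, dist=1).
Iteration 2: edges from {n28} -> (n19, dist=2), (n25, dist=2), (n39, dist=2).
Iteration 3: no outgoing edges from {n19,n25,n39}; recursion stops.
SUM(dist) = 0 + 1 + 2 + 2 + 2 = 7.

7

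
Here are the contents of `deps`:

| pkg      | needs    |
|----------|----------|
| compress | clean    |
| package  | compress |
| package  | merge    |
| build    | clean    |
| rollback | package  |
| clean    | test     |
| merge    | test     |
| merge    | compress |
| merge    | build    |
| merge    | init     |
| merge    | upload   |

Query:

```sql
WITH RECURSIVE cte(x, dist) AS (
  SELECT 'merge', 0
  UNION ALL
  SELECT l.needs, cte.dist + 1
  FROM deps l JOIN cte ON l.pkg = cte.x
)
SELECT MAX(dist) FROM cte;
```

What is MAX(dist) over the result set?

3

Base: (merge, dist=0).
Iteration 1: edges from {merge} -> (build, dist=1), (compress, dist=1), (init, dist=1), (test, dist=1), (upload, dist=1).
Iteration 2: edges from {build,compress,init,test,upload} -> (clean, dist=2) x2. [UNION ALL keeps all 2 new rows, including repeats]
Iteration 3: edges from {clean} -> (test, dist=3) x2. [UNION ALL keeps all 2 new rows, including repeats]
Iteration 4: no outgoing edges from {test}; recursion stops.
dist values: 0, 1, 1, 1, 1, 1, 2, 2, 3, 3; the maximum is 3.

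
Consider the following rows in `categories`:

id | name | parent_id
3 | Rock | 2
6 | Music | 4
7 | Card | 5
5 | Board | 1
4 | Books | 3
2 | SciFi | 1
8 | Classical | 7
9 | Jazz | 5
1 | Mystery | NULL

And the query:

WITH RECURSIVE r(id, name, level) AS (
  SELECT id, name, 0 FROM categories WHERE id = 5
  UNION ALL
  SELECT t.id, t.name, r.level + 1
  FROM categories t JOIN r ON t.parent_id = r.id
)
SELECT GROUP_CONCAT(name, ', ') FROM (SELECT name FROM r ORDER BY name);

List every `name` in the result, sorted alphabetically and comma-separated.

Board, Card, Classical, Jazz

Base: id=5 (Board) at level 0.
Iteration 1: rows with parent_id in {5} -> Card (id 7, level 1), Jazz (id 9, level 1).
Iteration 2: rows with parent_id in {7,9} -> Classical (id 8, level 2).
Iteration 3: no rows with parent_id in {8}; recursion stops.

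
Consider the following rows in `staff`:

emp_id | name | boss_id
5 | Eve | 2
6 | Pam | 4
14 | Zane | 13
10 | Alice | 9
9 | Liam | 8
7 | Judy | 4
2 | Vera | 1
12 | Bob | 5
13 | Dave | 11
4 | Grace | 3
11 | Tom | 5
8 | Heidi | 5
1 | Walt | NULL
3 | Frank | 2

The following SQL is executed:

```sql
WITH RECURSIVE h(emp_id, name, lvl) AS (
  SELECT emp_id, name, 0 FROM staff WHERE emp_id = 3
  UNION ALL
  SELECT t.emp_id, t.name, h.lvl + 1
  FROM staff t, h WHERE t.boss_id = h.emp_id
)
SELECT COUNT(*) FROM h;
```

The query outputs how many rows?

Base: emp_id=3 (Frank) at lvl 0.
Iteration 1: rows with boss_id in {3} -> Grace (id 4, lvl 1).
Iteration 2: rows with boss_id in {4} -> Pam (id 6, lvl 2), Judy (id 7, lvl 2).
Iteration 3: no rows with boss_id in {6,7}; recursion stops.
Total rows emitted: 4.

4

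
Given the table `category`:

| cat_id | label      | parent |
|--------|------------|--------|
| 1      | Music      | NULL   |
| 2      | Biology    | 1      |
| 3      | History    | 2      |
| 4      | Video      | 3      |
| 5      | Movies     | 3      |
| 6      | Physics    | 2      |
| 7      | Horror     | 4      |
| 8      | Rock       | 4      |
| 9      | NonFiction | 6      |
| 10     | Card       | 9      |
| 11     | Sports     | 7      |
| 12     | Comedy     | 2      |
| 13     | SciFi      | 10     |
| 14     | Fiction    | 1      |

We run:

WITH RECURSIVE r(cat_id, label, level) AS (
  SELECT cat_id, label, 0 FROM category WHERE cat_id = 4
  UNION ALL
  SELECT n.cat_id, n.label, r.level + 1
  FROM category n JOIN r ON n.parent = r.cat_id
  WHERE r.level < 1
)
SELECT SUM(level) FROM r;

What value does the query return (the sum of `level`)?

2

Base: cat_id=4 (Video) at level 0.
Iteration 1: rows with parent in {4} -> Horror (id 7, level 1), Rock (id 8, level 1).
Iteration 2: level < 1 fails for all current rows; recursion stops.
SUM(level) = 0 + 1 + 1 = 2.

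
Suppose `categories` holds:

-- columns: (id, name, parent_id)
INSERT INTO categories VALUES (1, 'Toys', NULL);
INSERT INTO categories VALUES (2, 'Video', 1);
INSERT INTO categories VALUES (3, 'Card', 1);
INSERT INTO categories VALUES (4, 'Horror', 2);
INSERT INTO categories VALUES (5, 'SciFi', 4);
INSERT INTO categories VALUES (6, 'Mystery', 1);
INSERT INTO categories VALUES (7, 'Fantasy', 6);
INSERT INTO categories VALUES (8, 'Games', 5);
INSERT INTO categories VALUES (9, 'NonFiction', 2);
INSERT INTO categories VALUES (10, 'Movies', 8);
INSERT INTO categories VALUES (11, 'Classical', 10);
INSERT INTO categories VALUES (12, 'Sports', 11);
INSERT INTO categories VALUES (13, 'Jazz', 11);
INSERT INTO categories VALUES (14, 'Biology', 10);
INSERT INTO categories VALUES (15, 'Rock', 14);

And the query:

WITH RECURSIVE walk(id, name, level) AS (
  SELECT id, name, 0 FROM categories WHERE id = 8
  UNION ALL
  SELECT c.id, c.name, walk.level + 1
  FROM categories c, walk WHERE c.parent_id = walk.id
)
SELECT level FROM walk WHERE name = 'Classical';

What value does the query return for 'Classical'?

2

Base: id=8 (Games) at level 0.
Iteration 1: rows with parent_id in {8} -> Movies (id 10, level 1).
Iteration 2: rows with parent_id in {10} -> Classical (id 11, level 2), Biology (id 14, level 2).
Iteration 3: rows with parent_id in {11,14} -> Sports (id 12, level 3), Jazz (id 13, level 3), Rock (id 15, level 3).
Iteration 4: no rows with parent_id in {12,13,15}; recursion stops.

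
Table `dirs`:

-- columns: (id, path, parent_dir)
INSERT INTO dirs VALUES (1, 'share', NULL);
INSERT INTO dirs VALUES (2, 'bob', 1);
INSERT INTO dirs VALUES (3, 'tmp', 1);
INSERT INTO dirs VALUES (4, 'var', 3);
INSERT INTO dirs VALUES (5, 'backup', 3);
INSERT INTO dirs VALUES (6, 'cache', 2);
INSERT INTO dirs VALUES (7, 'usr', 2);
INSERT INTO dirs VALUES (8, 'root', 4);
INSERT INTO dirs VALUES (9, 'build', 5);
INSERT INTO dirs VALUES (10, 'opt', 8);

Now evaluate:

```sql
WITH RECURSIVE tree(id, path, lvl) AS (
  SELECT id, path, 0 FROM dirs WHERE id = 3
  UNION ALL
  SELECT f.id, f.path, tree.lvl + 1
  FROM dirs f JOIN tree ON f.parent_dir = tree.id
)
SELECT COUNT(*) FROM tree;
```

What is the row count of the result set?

6

Base: id=3 (tmp) at lvl 0.
Iteration 1: rows with parent_dir in {3} -> var (id 4, lvl 1), backup (id 5, lvl 1).
Iteration 2: rows with parent_dir in {4,5} -> root (id 8, lvl 2), build (id 9, lvl 2).
Iteration 3: rows with parent_dir in {8,9} -> opt (id 10, lvl 3).
Iteration 4: no rows with parent_dir in {10}; recursion stops.
Total rows emitted: 6.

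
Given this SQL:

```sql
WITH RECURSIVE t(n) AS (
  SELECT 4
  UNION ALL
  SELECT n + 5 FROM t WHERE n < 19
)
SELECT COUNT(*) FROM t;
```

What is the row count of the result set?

4

Base: n=4.
Iteration 1: 4 < 19 holds -> n = 4 + 5 = 9.
Iteration 2: 9 < 19 holds -> n = 9 + 5 = 14.
Iteration 3: 14 < 19 holds -> n = 14 + 5 = 19.
Iteration 4: 19 < 19 fails; recursion stops.
Total rows emitted: 4.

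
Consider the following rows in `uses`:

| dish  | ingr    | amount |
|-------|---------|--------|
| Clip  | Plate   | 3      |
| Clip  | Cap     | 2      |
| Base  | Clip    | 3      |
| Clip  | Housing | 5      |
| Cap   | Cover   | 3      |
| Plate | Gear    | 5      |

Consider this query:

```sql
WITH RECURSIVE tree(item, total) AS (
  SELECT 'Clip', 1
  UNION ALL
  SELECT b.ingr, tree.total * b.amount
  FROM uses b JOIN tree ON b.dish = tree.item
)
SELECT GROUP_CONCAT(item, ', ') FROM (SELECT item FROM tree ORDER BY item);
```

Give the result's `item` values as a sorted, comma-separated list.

Cap, Clip, Cover, Gear, Housing, Plate

Base: (Clip, total=1).
Iteration 1: components of {Clip} -> Cap = 1*2 = 2, Housing = 1*5 = 5, Plate = 1*3 = 3.
Iteration 2: components of {Cap,Housing,Plate} -> Cover = 2*3 = 6, Gear = 3*5 = 15.
Iteration 3: no further components; recursion stops.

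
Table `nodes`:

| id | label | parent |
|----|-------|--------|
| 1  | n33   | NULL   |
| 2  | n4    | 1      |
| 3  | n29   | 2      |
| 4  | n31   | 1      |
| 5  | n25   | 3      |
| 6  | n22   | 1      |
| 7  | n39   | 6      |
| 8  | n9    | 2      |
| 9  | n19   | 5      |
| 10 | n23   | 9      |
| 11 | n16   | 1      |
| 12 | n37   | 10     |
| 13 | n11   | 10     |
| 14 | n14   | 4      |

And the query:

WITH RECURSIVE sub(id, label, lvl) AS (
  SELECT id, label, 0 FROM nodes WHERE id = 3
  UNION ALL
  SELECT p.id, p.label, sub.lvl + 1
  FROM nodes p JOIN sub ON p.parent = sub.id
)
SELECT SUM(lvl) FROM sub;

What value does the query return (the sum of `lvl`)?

14

Base: id=3 (n29) at lvl 0.
Iteration 1: rows with parent in {3} -> n25 (id 5, lvl 1).
Iteration 2: rows with parent in {5} -> n19 (id 9, lvl 2).
Iteration 3: rows with parent in {9} -> n23 (id 10, lvl 3).
Iteration 4: rows with parent in {10} -> n37 (id 12, lvl 4), n11 (id 13, lvl 4).
Iteration 5: no rows with parent in {12,13}; recursion stops.
SUM(lvl) = 0 + 1 + 2 + 3 + 4 + 4 = 14.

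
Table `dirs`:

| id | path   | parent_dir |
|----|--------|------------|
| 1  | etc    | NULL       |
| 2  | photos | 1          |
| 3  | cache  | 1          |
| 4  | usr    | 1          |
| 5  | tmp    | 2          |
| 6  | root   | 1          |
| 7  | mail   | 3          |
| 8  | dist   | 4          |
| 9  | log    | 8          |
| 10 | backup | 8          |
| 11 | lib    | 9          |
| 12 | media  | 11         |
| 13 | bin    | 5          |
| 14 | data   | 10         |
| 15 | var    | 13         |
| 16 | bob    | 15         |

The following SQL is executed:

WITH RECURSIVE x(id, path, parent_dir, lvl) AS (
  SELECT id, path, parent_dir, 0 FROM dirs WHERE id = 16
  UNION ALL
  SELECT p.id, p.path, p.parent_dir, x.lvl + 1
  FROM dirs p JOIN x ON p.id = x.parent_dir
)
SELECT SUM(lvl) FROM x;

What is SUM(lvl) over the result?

Base: id=16 (bob), parent_dir=15, lvl 0.
Iteration 1: join on id=15 -> var (id 15, parent_dir=13, lvl 1).
Iteration 2: join on id=13 -> bin (id 13, parent_dir=5, lvl 2).
Iteration 3: join on id=5 -> tmp (id 5, parent_dir=2, lvl 3).
Iteration 4: join on id=2 -> photos (id 2, parent_dir=1, lvl 4).
Iteration 5: join on id=1 -> etc (id 1, parent_dir=NULL, lvl 5).
Iteration 6: parent_dir is NULL; no match; recursion stops.
SUM(lvl) = 0 + 1 + 2 + 3 + 4 + 5 = 15.

15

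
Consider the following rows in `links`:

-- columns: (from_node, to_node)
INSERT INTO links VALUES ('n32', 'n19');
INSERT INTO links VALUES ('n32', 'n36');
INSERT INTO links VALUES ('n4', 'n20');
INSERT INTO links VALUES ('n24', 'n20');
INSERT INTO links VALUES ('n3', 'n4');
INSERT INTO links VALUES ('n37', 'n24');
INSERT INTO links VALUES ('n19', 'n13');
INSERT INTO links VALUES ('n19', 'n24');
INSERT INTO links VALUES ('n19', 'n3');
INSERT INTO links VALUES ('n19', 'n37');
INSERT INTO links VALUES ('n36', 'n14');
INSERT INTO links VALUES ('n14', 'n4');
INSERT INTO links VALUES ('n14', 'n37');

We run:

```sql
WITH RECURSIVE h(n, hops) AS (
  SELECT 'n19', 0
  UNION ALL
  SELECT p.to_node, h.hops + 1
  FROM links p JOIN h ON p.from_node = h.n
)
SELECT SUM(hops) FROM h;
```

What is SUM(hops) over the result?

16

Base: (n19, hops=0).
Iteration 1: edges from {n19} -> (n13, hops=1), (n24, hops=1), (n3, hops=1), (n37, hops=1).
Iteration 2: edges from {n13,n24,n3,n37} -> (n20, hops=2), (n24, hops=2), (n4, hops=2).
Iteration 3: edges from {n20,n24,n4} -> (n20, hops=3) x2. [UNION ALL keeps all 2 new rows, including repeats]
Iteration 4: no outgoing edges from {n20}; recursion stops.
SUM(hops) = 0 + 1 + 1 + 1 + 1 + 2 + 2 + 2 + 3 + 3 = 16.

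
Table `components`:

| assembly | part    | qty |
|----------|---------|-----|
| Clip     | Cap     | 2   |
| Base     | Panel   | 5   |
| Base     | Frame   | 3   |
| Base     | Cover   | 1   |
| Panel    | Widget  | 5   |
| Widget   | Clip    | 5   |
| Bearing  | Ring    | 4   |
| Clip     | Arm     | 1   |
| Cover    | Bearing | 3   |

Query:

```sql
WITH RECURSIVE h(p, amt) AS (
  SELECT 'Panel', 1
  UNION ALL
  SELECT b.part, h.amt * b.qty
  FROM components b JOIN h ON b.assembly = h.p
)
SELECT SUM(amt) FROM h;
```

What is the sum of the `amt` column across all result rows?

Base: (Panel, amt=1).
Iteration 1: components of {Panel} -> Widget = 1*5 = 5.
Iteration 2: components of {Widget} -> Clip = 5*5 = 25.
Iteration 3: components of {Clip} -> Arm = 25*1 = 25, Cap = 25*2 = 50.
Iteration 4: no further components; recursion stops.
SUM(amt) = 1 + 5 + 25 + 50 + 25 = 106.

106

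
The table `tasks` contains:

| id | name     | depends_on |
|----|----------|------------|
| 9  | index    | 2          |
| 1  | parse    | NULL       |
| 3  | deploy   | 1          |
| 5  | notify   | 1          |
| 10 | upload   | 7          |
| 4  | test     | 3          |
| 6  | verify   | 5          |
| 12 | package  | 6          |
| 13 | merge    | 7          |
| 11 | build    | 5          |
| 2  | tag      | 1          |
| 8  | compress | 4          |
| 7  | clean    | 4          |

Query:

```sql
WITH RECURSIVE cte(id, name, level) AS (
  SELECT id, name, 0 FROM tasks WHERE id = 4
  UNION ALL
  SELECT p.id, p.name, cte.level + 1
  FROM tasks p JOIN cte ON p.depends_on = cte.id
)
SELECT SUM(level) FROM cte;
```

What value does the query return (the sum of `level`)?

Base: id=4 (test) at level 0.
Iteration 1: rows with depends_on in {4} -> clean (id 7, level 1), compress (id 8, level 1).
Iteration 2: rows with depends_on in {7,8} -> upload (id 10, level 2), merge (id 13, level 2).
Iteration 3: no rows with depends_on in {10,13}; recursion stops.
SUM(level) = 0 + 1 + 1 + 2 + 2 = 6.

6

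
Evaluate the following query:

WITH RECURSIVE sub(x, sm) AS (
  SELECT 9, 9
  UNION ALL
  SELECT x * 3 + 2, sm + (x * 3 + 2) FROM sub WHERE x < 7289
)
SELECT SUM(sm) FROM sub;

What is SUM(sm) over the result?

Base: x=9, sm=9.
Iteration 1: 9 < 7289 holds -> x = 9 * 3 + 2 = 29, sm = 9 + 29 = 38.
Iteration 2: 29 < 7289 holds -> x = 29 * 3 + 2 = 89, sm = 38 + 89 = 127.
Iteration 3: 89 < 7289 holds -> x = 89 * 3 + 2 = 269, sm = 127 + 269 = 396.
Iteration 4: 269 < 7289 holds -> x = 269 * 3 + 2 = 809, sm = 396 + 809 = 1205.
Iteration 5: 809 < 7289 holds -> x = 809 * 3 + 2 = 2429, sm = 1205 + 2429 = 3634.
Iteration 6: 2429 < 7289 holds -> x = 2429 * 3 + 2 = 7289, sm = 3634 + 7289 = 10923.
Iteration 7: 7289 < 7289 fails; recursion stops.
SUM(sm) = 9 + 38 + 127 + 396 + 1205 + 3634 + 10923 = 16332.

16332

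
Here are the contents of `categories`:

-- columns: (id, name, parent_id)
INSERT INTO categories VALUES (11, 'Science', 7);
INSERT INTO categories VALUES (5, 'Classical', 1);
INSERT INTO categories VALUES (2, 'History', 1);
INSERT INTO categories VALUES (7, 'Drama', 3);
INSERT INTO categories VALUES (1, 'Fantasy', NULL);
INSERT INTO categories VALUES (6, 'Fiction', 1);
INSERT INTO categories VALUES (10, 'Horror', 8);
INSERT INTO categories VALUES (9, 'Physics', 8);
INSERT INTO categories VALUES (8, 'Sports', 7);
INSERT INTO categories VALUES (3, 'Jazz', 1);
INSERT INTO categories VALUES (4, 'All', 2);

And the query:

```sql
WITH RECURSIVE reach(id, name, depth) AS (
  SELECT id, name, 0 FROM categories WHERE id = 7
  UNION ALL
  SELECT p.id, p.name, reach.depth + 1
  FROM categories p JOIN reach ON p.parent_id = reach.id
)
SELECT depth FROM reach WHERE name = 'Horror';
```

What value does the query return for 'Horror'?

2

Base: id=7 (Drama) at depth 0.
Iteration 1: rows with parent_id in {7} -> Sports (id 8, depth 1), Science (id 11, depth 1).
Iteration 2: rows with parent_id in {8,11} -> Physics (id 9, depth 2), Horror (id 10, depth 2).
Iteration 3: no rows with parent_id in {9,10}; recursion stops.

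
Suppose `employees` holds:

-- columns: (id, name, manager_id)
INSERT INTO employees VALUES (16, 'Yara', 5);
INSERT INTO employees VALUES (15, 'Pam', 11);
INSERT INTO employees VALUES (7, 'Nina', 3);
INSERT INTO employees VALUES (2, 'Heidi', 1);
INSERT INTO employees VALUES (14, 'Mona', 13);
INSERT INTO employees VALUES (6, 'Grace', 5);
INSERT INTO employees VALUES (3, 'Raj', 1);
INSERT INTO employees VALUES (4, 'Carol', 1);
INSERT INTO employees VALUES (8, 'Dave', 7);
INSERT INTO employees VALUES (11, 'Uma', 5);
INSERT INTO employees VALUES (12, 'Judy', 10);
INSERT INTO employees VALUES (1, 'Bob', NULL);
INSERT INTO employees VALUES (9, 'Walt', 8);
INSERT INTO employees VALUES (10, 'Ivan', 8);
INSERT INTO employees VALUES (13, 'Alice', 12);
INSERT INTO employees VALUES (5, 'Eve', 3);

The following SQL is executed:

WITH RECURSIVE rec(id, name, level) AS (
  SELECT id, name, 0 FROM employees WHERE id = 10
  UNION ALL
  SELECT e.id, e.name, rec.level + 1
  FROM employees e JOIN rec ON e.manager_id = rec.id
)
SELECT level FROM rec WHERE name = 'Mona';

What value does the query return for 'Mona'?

Base: id=10 (Ivan) at level 0.
Iteration 1: rows with manager_id in {10} -> Judy (id 12, level 1).
Iteration 2: rows with manager_id in {12} -> Alice (id 13, level 2).
Iteration 3: rows with manager_id in {13} -> Mona (id 14, level 3).
Iteration 4: no rows with manager_id in {14}; recursion stops.

3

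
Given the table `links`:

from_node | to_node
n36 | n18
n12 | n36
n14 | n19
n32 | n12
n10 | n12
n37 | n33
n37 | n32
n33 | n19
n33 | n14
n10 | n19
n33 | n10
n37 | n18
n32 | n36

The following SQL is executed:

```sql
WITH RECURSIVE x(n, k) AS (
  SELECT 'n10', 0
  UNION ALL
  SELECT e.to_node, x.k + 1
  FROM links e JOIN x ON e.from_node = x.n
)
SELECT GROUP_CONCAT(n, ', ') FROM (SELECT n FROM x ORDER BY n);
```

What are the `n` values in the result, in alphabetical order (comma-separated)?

n10, n12, n18, n19, n36

Base: (n10, k=0).
Iteration 1: edges from {n10} -> (n12, k=1), (n19, k=1).
Iteration 2: edges from {n12,n19} -> (n36, k=2).
Iteration 3: edges from {n36} -> (n18, k=3).
Iteration 4: no outgoing edges from {n18}; recursion stops.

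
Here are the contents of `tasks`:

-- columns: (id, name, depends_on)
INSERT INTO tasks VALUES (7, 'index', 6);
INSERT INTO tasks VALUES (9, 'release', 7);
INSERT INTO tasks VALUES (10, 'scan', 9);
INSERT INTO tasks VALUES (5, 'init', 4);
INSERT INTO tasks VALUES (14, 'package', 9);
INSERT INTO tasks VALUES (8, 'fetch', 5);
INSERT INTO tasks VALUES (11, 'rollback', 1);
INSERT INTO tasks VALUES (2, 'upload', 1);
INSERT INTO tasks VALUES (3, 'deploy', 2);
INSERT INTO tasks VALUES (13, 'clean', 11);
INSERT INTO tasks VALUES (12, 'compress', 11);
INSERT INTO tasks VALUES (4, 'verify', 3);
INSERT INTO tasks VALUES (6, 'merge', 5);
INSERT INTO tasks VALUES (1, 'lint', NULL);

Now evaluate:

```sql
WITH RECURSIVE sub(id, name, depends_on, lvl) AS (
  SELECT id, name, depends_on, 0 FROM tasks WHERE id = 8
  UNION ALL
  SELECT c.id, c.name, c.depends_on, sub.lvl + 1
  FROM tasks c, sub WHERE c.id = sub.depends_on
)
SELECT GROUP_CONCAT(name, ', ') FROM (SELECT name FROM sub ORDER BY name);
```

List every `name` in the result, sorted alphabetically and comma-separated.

deploy, fetch, init, lint, upload, verify

Base: id=8 (fetch), depends_on=5, lvl 0.
Iteration 1: join on id=5 -> init (id 5, depends_on=4, lvl 1).
Iteration 2: join on id=4 -> verify (id 4, depends_on=3, lvl 2).
Iteration 3: join on id=3 -> deploy (id 3, depends_on=2, lvl 3).
Iteration 4: join on id=2 -> upload (id 2, depends_on=1, lvl 4).
Iteration 5: join on id=1 -> lint (id 1, depends_on=NULL, lvl 5).
Iteration 6: depends_on is NULL; no match; recursion stops.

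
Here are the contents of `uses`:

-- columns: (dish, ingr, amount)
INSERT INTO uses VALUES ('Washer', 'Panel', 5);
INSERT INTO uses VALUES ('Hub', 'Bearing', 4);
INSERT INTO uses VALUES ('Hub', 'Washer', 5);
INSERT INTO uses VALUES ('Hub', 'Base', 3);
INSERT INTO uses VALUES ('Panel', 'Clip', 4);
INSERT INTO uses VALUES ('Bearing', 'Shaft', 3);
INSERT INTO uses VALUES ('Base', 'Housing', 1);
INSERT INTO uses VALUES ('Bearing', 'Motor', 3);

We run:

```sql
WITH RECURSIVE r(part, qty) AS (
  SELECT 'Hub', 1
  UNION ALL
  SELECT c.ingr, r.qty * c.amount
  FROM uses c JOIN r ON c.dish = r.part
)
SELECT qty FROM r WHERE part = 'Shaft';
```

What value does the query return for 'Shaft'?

Base: (Hub, qty=1).
Iteration 1: components of {Hub} -> Base = 1*3 = 3, Bearing = 1*4 = 4, Washer = 1*5 = 5.
Iteration 2: components of {Base,Bearing,Washer} -> Housing = 3*1 = 3, Motor = 4*3 = 12, Panel = 5*5 = 25, Shaft = 4*3 = 12.
Iteration 3: components of {Housing,Motor,Panel,Shaft} -> Clip = 25*4 = 100.
Iteration 4: no further components; recursion stops.

12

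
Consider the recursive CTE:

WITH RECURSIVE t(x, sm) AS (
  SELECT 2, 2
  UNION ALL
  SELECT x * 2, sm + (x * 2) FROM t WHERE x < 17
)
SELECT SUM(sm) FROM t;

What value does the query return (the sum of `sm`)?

114

Base: x=2, sm=2.
Iteration 1: 2 < 17 holds -> x = 2 * 2 = 4, sm = 2 + 4 = 6.
Iteration 2: 4 < 17 holds -> x = 4 * 2 = 8, sm = 6 + 8 = 14.
Iteration 3: 8 < 17 holds -> x = 8 * 2 = 16, sm = 14 + 16 = 30.
Iteration 4: 16 < 17 holds -> x = 16 * 2 = 32, sm = 30 + 32 = 62.
Iteration 5: 32 < 17 fails; recursion stops.
SUM(sm) = 2 + 6 + 14 + 30 + 62 = 114.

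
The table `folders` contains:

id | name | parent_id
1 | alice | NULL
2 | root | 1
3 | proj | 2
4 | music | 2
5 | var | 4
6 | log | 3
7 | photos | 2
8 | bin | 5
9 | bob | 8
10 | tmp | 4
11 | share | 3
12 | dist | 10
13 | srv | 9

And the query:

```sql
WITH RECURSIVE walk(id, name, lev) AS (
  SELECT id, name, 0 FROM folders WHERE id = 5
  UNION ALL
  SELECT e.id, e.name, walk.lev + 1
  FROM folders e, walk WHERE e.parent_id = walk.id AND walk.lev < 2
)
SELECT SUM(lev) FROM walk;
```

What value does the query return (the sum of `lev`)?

3

Base: id=5 (var) at lev 0.
Iteration 1: rows with parent_id in {5} -> bin (id 8, lev 1).
Iteration 2: rows with parent_id in {8} -> bob (id 9, lev 2).
Iteration 3: lev < 2 fails for all current rows; recursion stops.
SUM(lev) = 0 + 1 + 2 = 3.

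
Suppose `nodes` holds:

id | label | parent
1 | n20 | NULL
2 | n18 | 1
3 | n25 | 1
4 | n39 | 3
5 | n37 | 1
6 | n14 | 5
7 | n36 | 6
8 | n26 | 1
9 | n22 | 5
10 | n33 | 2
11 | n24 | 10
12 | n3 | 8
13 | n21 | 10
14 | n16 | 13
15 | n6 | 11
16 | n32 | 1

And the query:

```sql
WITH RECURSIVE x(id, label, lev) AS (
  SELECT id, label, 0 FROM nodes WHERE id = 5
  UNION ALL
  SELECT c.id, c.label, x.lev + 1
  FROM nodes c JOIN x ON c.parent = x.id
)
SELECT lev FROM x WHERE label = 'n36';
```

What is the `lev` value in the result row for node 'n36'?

2

Base: id=5 (n37) at lev 0.
Iteration 1: rows with parent in {5} -> n14 (id 6, lev 1), n22 (id 9, lev 1).
Iteration 2: rows with parent in {6,9} -> n36 (id 7, lev 2).
Iteration 3: no rows with parent in {7}; recursion stops.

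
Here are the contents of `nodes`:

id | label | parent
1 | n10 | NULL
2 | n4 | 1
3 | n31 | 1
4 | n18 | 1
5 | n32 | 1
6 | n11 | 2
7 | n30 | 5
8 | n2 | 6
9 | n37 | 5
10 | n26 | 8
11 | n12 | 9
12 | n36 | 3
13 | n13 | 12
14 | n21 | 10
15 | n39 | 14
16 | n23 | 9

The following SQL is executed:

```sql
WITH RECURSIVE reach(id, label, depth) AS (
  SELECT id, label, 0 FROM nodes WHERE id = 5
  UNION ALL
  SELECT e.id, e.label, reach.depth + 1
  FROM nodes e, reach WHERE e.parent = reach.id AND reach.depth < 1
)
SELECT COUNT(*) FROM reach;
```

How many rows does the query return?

3

Base: id=5 (n32) at depth 0.
Iteration 1: rows with parent in {5} -> n30 (id 7, depth 1), n37 (id 9, depth 1).
Iteration 2: depth < 1 fails for all current rows; recursion stops.
Total rows emitted: 3.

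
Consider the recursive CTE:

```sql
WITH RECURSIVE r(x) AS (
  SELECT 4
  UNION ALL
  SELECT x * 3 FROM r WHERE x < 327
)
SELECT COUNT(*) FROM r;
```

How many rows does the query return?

Base: x=4.
Iteration 1: 4 < 327 holds -> x = 4 * 3 = 12.
Iteration 2: 12 < 327 holds -> x = 12 * 3 = 36.
Iteration 3: 36 < 327 holds -> x = 36 * 3 = 108.
Iteration 4: 108 < 327 holds -> x = 108 * 3 = 324.
Iteration 5: 324 < 327 holds -> x = 324 * 3 = 972.
Iteration 6: 972 < 327 fails; recursion stops.
Total rows emitted: 6.

6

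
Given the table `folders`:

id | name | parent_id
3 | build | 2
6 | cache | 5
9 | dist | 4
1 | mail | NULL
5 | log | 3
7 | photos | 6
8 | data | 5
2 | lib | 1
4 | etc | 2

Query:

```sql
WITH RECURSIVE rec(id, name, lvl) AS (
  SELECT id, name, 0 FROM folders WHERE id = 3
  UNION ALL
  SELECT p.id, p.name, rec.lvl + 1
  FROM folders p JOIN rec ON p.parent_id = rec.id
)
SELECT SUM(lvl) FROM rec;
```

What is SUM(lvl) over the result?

Base: id=3 (build) at lvl 0.
Iteration 1: rows with parent_id in {3} -> log (id 5, lvl 1).
Iteration 2: rows with parent_id in {5} -> cache (id 6, lvl 2), data (id 8, lvl 2).
Iteration 3: rows with parent_id in {6,8} -> photos (id 7, lvl 3).
Iteration 4: no rows with parent_id in {7}; recursion stops.
SUM(lvl) = 0 + 1 + 2 + 2 + 3 = 8.

8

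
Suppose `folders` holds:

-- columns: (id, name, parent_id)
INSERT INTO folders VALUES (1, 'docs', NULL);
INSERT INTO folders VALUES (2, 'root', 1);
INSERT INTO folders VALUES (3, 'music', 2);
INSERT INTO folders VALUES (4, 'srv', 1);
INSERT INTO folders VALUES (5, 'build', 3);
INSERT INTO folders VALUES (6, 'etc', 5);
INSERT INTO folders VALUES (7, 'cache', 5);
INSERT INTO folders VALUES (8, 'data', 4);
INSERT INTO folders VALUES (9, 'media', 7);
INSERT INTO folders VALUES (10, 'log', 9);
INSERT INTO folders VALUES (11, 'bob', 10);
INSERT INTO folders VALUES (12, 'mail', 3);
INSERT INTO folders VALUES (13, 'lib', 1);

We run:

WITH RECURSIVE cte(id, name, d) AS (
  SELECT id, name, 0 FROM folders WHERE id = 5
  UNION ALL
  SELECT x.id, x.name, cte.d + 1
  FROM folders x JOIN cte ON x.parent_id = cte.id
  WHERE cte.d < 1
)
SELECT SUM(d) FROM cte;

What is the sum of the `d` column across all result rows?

2

Base: id=5 (build) at d 0.
Iteration 1: rows with parent_id in {5} -> etc (id 6, d 1), cache (id 7, d 1).
Iteration 2: d < 1 fails for all current rows; recursion stops.
SUM(d) = 0 + 1 + 1 = 2.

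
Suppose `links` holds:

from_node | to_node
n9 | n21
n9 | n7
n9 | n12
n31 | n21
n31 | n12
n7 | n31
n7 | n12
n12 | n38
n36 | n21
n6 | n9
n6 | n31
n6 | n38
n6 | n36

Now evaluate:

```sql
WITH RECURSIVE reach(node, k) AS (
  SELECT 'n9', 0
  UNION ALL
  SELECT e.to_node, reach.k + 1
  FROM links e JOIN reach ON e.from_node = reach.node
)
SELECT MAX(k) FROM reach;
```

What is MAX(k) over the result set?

4

Base: (n9, k=0).
Iteration 1: edges from {n9} -> (n12, k=1), (n21, k=1), (n7, k=1).
Iteration 2: edges from {n12,n21,n7} -> (n12, k=2), (n31, k=2), (n38, k=2).
Iteration 3: edges from {n12,n31,n38} -> (n12, k=3), (n21, k=3), (n38, k=3).
Iteration 4: edges from {n12,n21,n38} -> (n38, k=4).
Iteration 5: no outgoing edges from {n38}; recursion stops.
k values: 0, 1, 1, 1, 2, 2, 2, 3, 3, 3, 4; the maximum is 4.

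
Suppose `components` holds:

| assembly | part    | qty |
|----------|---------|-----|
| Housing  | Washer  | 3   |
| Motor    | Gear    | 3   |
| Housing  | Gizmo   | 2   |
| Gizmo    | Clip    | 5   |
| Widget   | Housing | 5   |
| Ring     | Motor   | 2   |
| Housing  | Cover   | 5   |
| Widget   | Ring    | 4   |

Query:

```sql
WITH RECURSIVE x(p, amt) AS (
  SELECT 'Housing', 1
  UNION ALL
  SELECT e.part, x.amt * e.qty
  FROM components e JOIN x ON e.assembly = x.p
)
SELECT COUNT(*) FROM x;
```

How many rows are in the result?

5

Base: (Housing, amt=1).
Iteration 1: components of {Housing} -> Cover = 1*5 = 5, Gizmo = 1*2 = 2, Washer = 1*3 = 3.
Iteration 2: components of {Cover,Gizmo,Washer} -> Clip = 2*5 = 10.
Iteration 3: no further components; recursion stops.
Total rows emitted: 5.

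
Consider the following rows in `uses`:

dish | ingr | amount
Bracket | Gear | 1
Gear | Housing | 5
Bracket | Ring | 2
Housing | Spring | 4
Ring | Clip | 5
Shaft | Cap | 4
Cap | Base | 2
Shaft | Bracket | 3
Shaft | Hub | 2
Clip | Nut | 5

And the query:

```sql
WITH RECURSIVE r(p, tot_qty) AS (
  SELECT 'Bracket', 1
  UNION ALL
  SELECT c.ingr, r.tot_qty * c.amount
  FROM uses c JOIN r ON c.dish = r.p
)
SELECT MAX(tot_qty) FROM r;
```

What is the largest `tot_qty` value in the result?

Base: (Bracket, tot_qty=1).
Iteration 1: components of {Bracket} -> Gear = 1*1 = 1, Ring = 1*2 = 2.
Iteration 2: components of {Gear,Ring} -> Clip = 2*5 = 10, Housing = 1*5 = 5.
Iteration 3: components of {Clip,Housing} -> Nut = 10*5 = 50, Spring = 5*4 = 20.
Iteration 4: no further components; recursion stops.
tot_qty values: 1, 2, 1, 10, 5, 50, 20; the maximum is 50.

50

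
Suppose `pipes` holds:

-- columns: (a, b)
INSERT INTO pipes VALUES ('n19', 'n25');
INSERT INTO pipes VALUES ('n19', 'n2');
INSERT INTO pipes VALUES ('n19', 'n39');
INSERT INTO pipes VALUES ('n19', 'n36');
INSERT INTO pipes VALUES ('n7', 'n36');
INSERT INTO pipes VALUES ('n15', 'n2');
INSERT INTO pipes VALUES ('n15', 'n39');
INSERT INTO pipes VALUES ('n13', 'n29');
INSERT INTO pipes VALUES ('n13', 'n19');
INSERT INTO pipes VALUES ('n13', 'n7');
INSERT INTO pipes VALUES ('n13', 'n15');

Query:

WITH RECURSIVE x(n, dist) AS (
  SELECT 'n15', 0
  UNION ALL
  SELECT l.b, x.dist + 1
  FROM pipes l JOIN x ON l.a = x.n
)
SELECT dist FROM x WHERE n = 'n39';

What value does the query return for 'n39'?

1

Base: (n15, dist=0).
Iteration 1: edges from {n15} -> (n2, dist=1), (n39, dist=1).
Iteration 2: no outgoing edges from {n2,n39}; recursion stops.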